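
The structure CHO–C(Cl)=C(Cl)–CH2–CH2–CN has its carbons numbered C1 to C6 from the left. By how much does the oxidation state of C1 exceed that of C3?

0

C1: 1C, 1H, 2O → 0 − 1 + 2 = +1
C3: 3C, 1Cl → 0 + 1 = +1
Difference: +1 − (+1) = 0.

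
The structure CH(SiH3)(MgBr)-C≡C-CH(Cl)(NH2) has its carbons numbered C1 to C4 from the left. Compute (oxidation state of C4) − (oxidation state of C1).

+4

C4: 1C, 1H, 1N, 1Cl → 0 − 1 + 1 + 1 = +1
C1: 1C, 1H, 1Mg, 1Si → 0 − 1 − 1 − 1 = -3
Difference: +1 − (-3) = +4.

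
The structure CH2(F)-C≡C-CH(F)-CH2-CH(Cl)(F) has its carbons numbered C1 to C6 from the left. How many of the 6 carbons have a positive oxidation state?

Tallying each carbon's bonds:
C1: 1C, 2H, 1F → 0 − 2 + 1 = -1
C2: 4C → 0 = 0
C3: 4C → 0 = 0
C4: 2C, 1H, 1F → 0 − 1 + 1 = 0
C5: 2C, 2H → 0 − 2 = -2
C6: 1C, 1H, 1F, 1Cl → 0 − 1 + 1 + 1 = +1
1 carbon (C6) meets the condition.

1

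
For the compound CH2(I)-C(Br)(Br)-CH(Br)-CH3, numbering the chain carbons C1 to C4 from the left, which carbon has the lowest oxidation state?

C4

Assign +1 per bond to O/N/halogen, −1 per bond to H or an electropositive element, and 0 per bond to carbon. Tallying each carbon:
C1: 1C, 2H, 1I → 0 − 2 + 1 = -1
C2: 2C, 2Br → 0 + 2 = +2
C3: 2C, 1H, 1Br → 0 − 1 + 1 = 0
C4: 1C, 3H → 0 − 3 = -3
The most reduced carbon is C4 at -3.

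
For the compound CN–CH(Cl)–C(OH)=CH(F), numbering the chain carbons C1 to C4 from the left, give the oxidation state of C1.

+3

Assign +1 per bond to O/N/halogen, −1 per bond to H or an electropositive element, and 0 per bond to carbon.
C1 has one bond to C (0), a triple bond to N (3×+1 = +3).
Oxidation state = 0 + 3 = +3.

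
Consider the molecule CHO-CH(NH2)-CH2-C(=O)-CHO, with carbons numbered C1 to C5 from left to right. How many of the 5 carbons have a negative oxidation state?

Count +1 for every bond to an atom more electronegative than carbon and −1 for every bond to one less electronegative; C–C bonds are 0. Tallying each carbon:
C1: 1C, 1H, 2O → 0 − 1 + 2 = +1
C2: 2C, 1H, 1N → 0 − 1 + 1 = 0
C3: 2C, 2H → 0 − 2 = -2
C4: 2C, 2O → 0 + 2 = +2
C5: 1C, 1H, 2O → 0 − 1 + 2 = +1
1 carbon (C3) meets the condition.

1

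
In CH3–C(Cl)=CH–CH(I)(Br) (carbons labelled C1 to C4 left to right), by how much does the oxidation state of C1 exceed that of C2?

-4

C1: 1C, 3H → 0 − 3 = -3
C2: 3C, 1Cl → 0 + 1 = +1
Difference: -3 − (+1) = -4.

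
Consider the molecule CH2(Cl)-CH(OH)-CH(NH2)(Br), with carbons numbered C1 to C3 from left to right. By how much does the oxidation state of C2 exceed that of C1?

C2: 2C, 1H, 1O → 0 − 1 + 1 = 0
C1: 1C, 2H, 1Cl → 0 − 2 + 1 = -1
Difference: 0 − (-1) = +1.

+1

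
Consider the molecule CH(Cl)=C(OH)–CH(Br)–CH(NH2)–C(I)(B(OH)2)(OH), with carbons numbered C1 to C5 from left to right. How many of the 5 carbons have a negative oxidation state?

Each bond to a more electronegative atom (O, N, halogen) counts +1, each bond to a less electronegative atom (H, metal, B, Si) counts −1, and each C–C bond counts 0. Tallying each carbon:
C1: 2C, 1H, 1Cl → 0 − 1 + 1 = 0
C2: 3C, 1O → 0 + 1 = +1
C3: 2C, 1H, 1Br → 0 − 1 + 1 = 0
C4: 2C, 1H, 1N → 0 − 1 + 1 = 0
C5: 1C, 1O, 1I, 1B → 0 + 1 + 1 − 1 = +1
0 carbons meet the condition.

0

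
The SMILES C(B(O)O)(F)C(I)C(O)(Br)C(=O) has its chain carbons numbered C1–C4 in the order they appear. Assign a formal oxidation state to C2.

0

C2 has one bond to C (0), one bond to C (0), one bond to H (-1), one bond to I (+1).
Oxidation state = 0 + 0 − 1 + 1 = 0.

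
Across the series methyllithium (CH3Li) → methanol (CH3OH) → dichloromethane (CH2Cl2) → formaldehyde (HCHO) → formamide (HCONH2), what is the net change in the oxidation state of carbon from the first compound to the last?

+6

Carbon oxidation states along the series — methyllithium: -4, methanol: -2, dichloromethane: 0, formaldehyde: 0, formamide: +2.
Net change = +2 − (-4) = +6.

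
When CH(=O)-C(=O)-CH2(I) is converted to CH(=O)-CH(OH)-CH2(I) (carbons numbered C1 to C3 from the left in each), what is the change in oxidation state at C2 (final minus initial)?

Before: C2 has 2 bonds to C, 2 bonds to O → oxidation state +2.
After: C2 has 2 bonds to C, 1 bond to H, 1 bond to O → oxidation state 0.
Δ = 0 − (+2) = -2, so this is a reduction at C2.

-2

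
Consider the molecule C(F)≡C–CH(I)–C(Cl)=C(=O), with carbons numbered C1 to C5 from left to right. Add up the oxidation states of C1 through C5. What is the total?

Each bond to a more electronegative atom (O, N, halogen) counts +1, each bond to a less electronegative atom (H, metal, B, Si) counts −1, and each C–C bond counts 0. Tallying each carbon:
C1: 3C, 1F → 0 + 1 = +1
C2: 4C → 0 = 0
C3: 2C, 1H, 1I → 0 − 1 + 1 = 0
C4: 3C, 1Cl → 0 + 1 = +1
C5: 2C, 2O → 0 + 2 = +2
Sum = +1 + 0 + 0 + 1 + 2 = +4.

+4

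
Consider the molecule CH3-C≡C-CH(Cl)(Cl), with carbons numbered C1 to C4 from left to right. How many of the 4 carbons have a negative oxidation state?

1

Tallying each carbon's bonds:
C1: 1C, 3H → 0 − 3 = -3
C2: 4C → 0 = 0
C3: 4C → 0 = 0
C4: 1C, 1H, 2Cl → 0 − 1 + 2 = +1
1 carbon (C1) meets the condition.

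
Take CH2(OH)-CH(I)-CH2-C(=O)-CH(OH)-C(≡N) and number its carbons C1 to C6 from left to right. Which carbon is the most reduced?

C3

Each bond to a more electronegative atom (O, N, halogen) counts +1, each bond to a less electronegative atom (H, metal, B, Si) counts −1, and each C–C bond counts 0. Tallying each carbon:
C1: 1C, 2H, 1O → 0 − 2 + 1 = -1
C2: 2C, 1H, 1I → 0 − 1 + 1 = 0
C3: 2C, 2H → 0 − 2 = -2
C4: 2C, 2O → 0 + 2 = +2
C5: 2C, 1H, 1O → 0 − 1 + 1 = 0
C6: 1C, 3N → 0 + 3 = +3
The most reduced carbon is C3 at -2.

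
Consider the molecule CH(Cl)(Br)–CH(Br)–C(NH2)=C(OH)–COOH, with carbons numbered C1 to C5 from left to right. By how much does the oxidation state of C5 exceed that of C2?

C5: 1C, 3O → 0 + 3 = +3
C2: 2C, 1H, 1Br → 0 − 1 + 1 = 0
Difference: +3 − (0) = +3.

+3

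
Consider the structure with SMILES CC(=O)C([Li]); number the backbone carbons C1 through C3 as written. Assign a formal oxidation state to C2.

+2

Each bond to a more electronegative atom (O, N, halogen) counts +1, each bond to a less electronegative atom (H, metal, B, Si) counts −1, and each C–C bond counts 0.
C2 has one bond to C (0), one bond to C (0), a double bond to O (2×+1 = +2).
Oxidation state = 0 + 0 + 2 = +2.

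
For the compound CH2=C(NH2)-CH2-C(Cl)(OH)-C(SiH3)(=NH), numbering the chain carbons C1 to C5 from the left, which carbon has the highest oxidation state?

Tallying each carbon's bonds:
C1: 2C, 2H → 0 − 2 = -2
C2: 3C, 1N → 0 + 1 = +1
C3: 2C, 2H → 0 − 2 = -2
C4: 2C, 1O, 1Cl → 0 + 1 + 1 = +2
C5: 1C, 2N, 1Si → 0 + 2 − 1 = +1
The most oxidised carbon is C4 at +2.

C4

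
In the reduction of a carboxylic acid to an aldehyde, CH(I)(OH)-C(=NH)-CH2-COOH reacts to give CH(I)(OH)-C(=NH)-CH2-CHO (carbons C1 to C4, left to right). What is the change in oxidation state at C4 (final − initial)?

-2

Before: C4 has 1 bond to C, 3 bonds to O → oxidation state +3.
After: C4 has 1 bond to C, 1 bond to H, 2 bonds to O → oxidation state +1.
Δ = +1 − (+3) = -2, so this is a reduction at C4.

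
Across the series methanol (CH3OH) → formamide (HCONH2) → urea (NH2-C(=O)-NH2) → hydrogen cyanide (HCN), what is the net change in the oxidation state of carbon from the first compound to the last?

+4

Carbon oxidation states along the series — methanol: -2, formamide: +2, urea: +4, hydrogen cyanide: +2.
Net change = +2 − (-2) = +4.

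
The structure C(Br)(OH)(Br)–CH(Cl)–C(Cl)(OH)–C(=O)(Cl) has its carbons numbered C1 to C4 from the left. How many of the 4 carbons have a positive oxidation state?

3

Tallying each carbon's bonds:
C1: 1C, 1O, 2Br → 0 + 1 + 2 = +3
C2: 2C, 1H, 1Cl → 0 − 1 + 1 = 0
C3: 2C, 1O, 1Cl → 0 + 1 + 1 = +2
C4: 1C, 2O, 1Cl → 0 + 2 + 1 = +3
3 carbons (C1, C3, C4) meet the condition.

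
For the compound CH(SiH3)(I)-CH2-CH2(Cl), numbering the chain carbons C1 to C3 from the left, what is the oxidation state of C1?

Bonds to more-electronegative neighbours contribute +1 each, bonds to H or metals contribute −1 each, and C–C bonds contribute 0.
C1 has one bond to C (0), one bond to Si (-1), one bond to H (-1), one bond to I (+1).
Oxidation state = 0 − 1 − 1 + 1 = -1.

-1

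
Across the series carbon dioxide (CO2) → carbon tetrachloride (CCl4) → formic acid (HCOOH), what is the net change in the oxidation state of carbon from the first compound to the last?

-2

Carbon oxidation states along the series — carbon dioxide: +4, carbon tetrachloride: +4, formic acid: +2.
Net change = +2 − (+4) = -2.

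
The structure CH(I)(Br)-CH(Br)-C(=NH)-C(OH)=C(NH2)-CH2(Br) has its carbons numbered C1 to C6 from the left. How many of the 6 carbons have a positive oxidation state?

Bonds to more-electronegative neighbours contribute +1 each, bonds to H or metals contribute −1 each, and C–C bonds contribute 0. Tallying each carbon:
C1: 1C, 1H, 1Br, 1I → 0 − 1 + 1 + 1 = +1
C2: 2C, 1H, 1Br → 0 − 1 + 1 = 0
C3: 2C, 2N → 0 + 2 = +2
C4: 3C, 1O → 0 + 1 = +1
C5: 3C, 1N → 0 + 1 = +1
C6: 1C, 2H, 1Br → 0 − 2 + 1 = -1
4 carbons (C1, C3, C4, C5) meet the condition.

4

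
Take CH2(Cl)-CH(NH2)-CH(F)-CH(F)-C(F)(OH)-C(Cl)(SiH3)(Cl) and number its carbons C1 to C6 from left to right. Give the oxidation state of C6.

+1

C6 has one bond to C (0), one bond to Cl (+1), one bond to Si (-1), one bond to Cl (+1).
Oxidation state = 0 + 1 − 1 + 1 = +1.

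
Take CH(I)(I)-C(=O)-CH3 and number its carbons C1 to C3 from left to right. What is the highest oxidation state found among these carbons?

+2

Each bond to a more electronegative atom (O, N, halogen) counts +1, each bond to a less electronegative atom (H, metal, B, Si) counts −1, and each C–C bond counts 0. Tallying each carbon:
C1: 1C, 1H, 2I → 0 − 1 + 2 = +1
C2: 2C, 2O → 0 + 2 = +2
C3: 1C, 3H → 0 − 3 = -3
The highest value is +2.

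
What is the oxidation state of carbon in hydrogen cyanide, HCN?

The carbon has one bond to H (-1), a triple bond to N (3×+1 = +3).
Oxidation state = -1 + 3 = +2.

+2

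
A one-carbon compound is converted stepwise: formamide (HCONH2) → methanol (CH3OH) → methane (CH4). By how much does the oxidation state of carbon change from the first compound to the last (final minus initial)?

Carbon oxidation states along the series — formamide: +2, methanol: -2, methane: -4.
Net change = -4 − (+2) = -6.

-6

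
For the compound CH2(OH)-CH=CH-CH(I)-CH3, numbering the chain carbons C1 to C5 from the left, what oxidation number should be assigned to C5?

-3

Bonds to more-electronegative neighbours contribute +1 each, bonds to H or metals contribute −1 each, and C–C bonds contribute 0.
C5 has one bond to C (0), one bond to H (-1), one bond to H (-1), one bond to H (-1).
Oxidation state = 0 − 1 − 1 − 1 = -3.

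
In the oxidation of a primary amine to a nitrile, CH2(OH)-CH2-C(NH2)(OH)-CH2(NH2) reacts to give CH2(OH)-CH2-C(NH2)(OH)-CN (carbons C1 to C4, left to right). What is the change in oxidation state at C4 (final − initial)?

+4

Before: C4 has 1 bond to C, 2 bonds to H, 1 bond to N → oxidation state -1.
After: C4 has 1 bond to C, 3 bonds to N → oxidation state +3.
Δ = +3 − (-1) = +4, so this is an oxidation at C4.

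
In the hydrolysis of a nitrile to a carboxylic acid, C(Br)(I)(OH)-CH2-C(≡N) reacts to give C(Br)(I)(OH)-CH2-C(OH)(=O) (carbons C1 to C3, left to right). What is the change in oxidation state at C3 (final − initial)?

Before: C3 has 1 bond to C, 3 bonds to N → oxidation state +3.
After: C3 has 1 bond to C, 3 bonds to O → oxidation state +3.
Δ = +3 − (+3) = 0, so no net redox change at C3.

0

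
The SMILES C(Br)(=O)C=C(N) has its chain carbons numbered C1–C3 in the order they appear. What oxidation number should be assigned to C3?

C3 has a double bond to C (2×0 = 0), one bond to H (-1), one bond to N (+1).
Oxidation state = 0 − 1 + 1 = 0.

0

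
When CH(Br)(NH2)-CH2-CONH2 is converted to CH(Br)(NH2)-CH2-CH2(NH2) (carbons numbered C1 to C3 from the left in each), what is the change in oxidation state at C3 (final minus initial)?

-4

Before: C3 has 1 bond to C, 2 bonds to O, 1 bond to N → oxidation state +3.
After: C3 has 1 bond to C, 2 bonds to H, 1 bond to N → oxidation state -1.
Δ = -1 − (+3) = -4, so this is a reduction at C3.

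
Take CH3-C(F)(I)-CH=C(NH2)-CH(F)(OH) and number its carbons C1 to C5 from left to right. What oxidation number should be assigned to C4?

+1

Count +1 for every bond to an atom more electronegative than carbon and −1 for every bond to one less electronegative; C–C bonds are 0.
C4 has a double bond to C (2×0 = 0), one bond to C (0), one bond to N (+1).
Oxidation state = 0 + 0 + 1 = +1.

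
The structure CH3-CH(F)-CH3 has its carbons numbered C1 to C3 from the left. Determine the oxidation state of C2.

Assign +1 per bond to O/N/halogen, −1 per bond to H or an electropositive element, and 0 per bond to carbon.
C2 has one bond to C (0), one bond to C (0), one bond to H (-1), one bond to F (+1).
Oxidation state = 0 + 0 − 1 + 1 = 0.

0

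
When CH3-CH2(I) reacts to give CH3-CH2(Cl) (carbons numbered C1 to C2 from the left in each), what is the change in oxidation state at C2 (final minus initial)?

0

Before: C2 has 1 bond to C, 2 bonds to H, 1 bond to I → oxidation state -1.
After: C2 has 1 bond to C, 2 bonds to H, 1 bond to Cl → oxidation state -1.
Δ = -1 − (-1) = 0, so no net redox change at C2.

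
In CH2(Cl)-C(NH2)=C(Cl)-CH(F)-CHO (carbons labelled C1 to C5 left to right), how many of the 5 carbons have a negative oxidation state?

Tallying each carbon's bonds:
C1: 1C, 2H, 1Cl → 0 − 2 + 1 = -1
C2: 3C, 1N → 0 + 1 = +1
C3: 3C, 1Cl → 0 + 1 = +1
C4: 2C, 1H, 1F → 0 − 1 + 1 = 0
C5: 1C, 1H, 2O → 0 − 1 + 2 = +1
1 carbon (C1) meets the condition.

1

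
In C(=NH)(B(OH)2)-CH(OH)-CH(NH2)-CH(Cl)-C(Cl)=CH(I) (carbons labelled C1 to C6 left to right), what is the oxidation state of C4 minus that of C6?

0

C4: 2C, 1H, 1Cl → 0 − 1 + 1 = 0
C6: 2C, 1H, 1I → 0 − 1 + 1 = 0
Difference: 0 − (0) = 0.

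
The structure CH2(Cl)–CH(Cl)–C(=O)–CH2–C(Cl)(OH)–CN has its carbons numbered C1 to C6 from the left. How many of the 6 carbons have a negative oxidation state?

2

Tallying each carbon's bonds:
C1: 1C, 2H, 1Cl → 0 − 2 + 1 = -1
C2: 2C, 1H, 1Cl → 0 − 1 + 1 = 0
C3: 2C, 2O → 0 + 2 = +2
C4: 2C, 2H → 0 − 2 = -2
C5: 2C, 1O, 1Cl → 0 + 1 + 1 = +2
C6: 1C, 3N → 0 + 3 = +3
2 carbons (C1, C4) meet the condition.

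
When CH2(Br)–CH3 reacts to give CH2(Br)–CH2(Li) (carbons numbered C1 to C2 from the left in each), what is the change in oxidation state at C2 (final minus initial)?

Before: C2 has 1 bond to C, 3 bonds to H → oxidation state -3.
After: C2 has 1 bond to C, 2 bonds to H, 1 bond to Li → oxidation state -3.
Δ = -3 − (-3) = 0, so no net redox change at C2.

0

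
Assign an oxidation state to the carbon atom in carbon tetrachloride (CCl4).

+4

Assign +1 per bond to O/N/halogen, −1 per bond to H or an electropositive element, and 0 per bond to carbon.
The carbon has one bond to Cl (+1), one bond to Cl (+1), one bond to Cl (+1), one bond to Cl (+1).
Oxidation state = +1 + 1 + 1 + 1 = +4.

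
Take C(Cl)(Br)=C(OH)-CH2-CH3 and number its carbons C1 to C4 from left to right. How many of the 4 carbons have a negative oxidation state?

2

Tallying each carbon's bonds:
C1: 2C, 1Cl, 1Br → 0 + 1 + 1 = +2
C2: 3C, 1O → 0 + 1 = +1
C3: 2C, 2H → 0 − 2 = -2
C4: 1C, 3H → 0 − 3 = -3
2 carbons (C3, C4) meet the condition.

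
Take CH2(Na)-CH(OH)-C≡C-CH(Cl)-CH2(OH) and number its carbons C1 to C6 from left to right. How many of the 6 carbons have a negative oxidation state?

2

Each bond to a more electronegative atom (O, N, halogen) counts +1, each bond to a less electronegative atom (H, metal, B, Si) counts −1, and each C–C bond counts 0. Tallying each carbon:
C1: 1C, 2H, 1Na → 0 − 2 − 1 = -3
C2: 2C, 1H, 1O → 0 − 1 + 1 = 0
C3: 4C → 0 = 0
C4: 4C → 0 = 0
C5: 2C, 1H, 1Cl → 0 − 1 + 1 = 0
C6: 1C, 2H, 1O → 0 − 2 + 1 = -1
2 carbons (C1, C6) meet the condition.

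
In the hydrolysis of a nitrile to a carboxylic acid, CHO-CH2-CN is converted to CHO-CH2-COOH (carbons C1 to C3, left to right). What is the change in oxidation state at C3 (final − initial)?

Before: C3 has 1 bond to C, 3 bonds to N → oxidation state +3.
After: C3 has 1 bond to C, 3 bonds to O → oxidation state +3.
Δ = +3 − (+3) = 0, so no net redox change at C3.

0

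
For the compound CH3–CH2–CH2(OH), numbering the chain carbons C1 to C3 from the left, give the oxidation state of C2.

-2

Assign +1 per bond to O/N/halogen, −1 per bond to H or an electropositive element, and 0 per bond to carbon.
C2 has one bond to C (0), one bond to C (0), one bond to H (-1), one bond to H (-1).
Oxidation state = 0 + 0 − 1 − 1 = -2.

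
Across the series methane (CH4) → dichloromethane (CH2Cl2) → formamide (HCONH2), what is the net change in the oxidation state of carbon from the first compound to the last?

Carbon oxidation states along the series — methane: -4, dichloromethane: 0, formamide: +2.
Net change = +2 − (-4) = +6.

+6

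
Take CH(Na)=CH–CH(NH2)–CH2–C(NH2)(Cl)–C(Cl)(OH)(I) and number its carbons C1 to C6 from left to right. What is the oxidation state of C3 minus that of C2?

C3: 2C, 1H, 1N → 0 − 1 + 1 = 0
C2: 3C, 1H → 0 − 1 = -1
Difference: 0 − (-1) = +1.

+1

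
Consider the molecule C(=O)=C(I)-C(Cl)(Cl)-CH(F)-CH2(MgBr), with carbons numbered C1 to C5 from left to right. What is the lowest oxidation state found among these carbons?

Tallying each carbon's bonds:
C1: 2C, 2O → 0 + 2 = +2
C2: 3C, 1I → 0 + 1 = +1
C3: 2C, 2Cl → 0 + 2 = +2
C4: 2C, 1H, 1F → 0 − 1 + 1 = 0
C5: 1C, 2H, 1Mg → 0 − 2 − 1 = -3
The lowest value is -3.

-3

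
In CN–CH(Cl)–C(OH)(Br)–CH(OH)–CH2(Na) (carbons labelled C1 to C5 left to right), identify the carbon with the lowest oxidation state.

C5

Each bond to a more electronegative atom (O, N, halogen) counts +1, each bond to a less electronegative atom (H, metal, B, Si) counts −1, and each C–C bond counts 0. Tallying each carbon:
C1: 1C, 3N → 0 + 3 = +3
C2: 2C, 1H, 1Cl → 0 − 1 + 1 = 0
C3: 2C, 1O, 1Br → 0 + 1 + 1 = +2
C4: 2C, 1H, 1O → 0 − 1 + 1 = 0
C5: 1C, 2H, 1Na → 0 − 2 − 1 = -3
The most reduced carbon is C5 at -3.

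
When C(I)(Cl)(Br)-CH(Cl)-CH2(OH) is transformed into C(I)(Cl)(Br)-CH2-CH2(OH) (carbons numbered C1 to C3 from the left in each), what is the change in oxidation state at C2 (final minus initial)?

Before: C2 has 2 bonds to C, 1 bond to H, 1 bond to Cl → oxidation state 0.
After: C2 has 2 bonds to C, 2 bonds to H → oxidation state -2.
Δ = -2 − (0) = -2, so this is a reduction at C2.

-2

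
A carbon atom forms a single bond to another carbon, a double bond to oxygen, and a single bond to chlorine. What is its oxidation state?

Assign +1 per bond to O/N/halogen, −1 per bond to H or an electropositive element, and 0 per bond to carbon.
The carbon has one bond to C (0), a double bond to O (2×+1 = +2), one bond to Cl (+1).
Oxidation state = 0 + 2 + 1 = +3.

+3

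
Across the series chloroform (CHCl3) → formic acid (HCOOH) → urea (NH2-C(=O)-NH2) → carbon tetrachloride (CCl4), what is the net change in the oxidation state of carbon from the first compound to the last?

+2

Carbon oxidation states along the series — chloroform: +2, formic acid: +2, urea: +4, carbon tetrachloride: +4.
Net change = +4 − (+2) = +2.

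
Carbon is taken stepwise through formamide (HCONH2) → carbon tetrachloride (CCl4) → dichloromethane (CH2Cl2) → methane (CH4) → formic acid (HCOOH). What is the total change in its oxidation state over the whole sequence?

Carbon oxidation states along the series — formamide: +2, carbon tetrachloride: +4, dichloromethane: 0, methane: -4, formic acid: +2.
Net change = +2 − (+2) = 0.

0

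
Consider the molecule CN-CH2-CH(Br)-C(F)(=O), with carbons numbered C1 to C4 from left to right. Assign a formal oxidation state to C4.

+3

Count +1 for every bond to an atom more electronegative than carbon and −1 for every bond to one less electronegative; C–C bonds are 0.
C4 has one bond to C (0), one bond to F (+1), a double bond to O (2×+1 = +2).
Oxidation state = 0 + 1 + 2 = +3.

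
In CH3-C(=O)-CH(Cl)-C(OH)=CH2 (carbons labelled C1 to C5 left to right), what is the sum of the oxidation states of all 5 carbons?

Bonds to more-electronegative neighbours contribute +1 each, bonds to H or metals contribute −1 each, and C–C bonds contribute 0. Tallying each carbon:
C1: 1C, 3H → 0 − 3 = -3
C2: 2C, 2O → 0 + 2 = +2
C3: 2C, 1H, 1Cl → 0 − 1 + 1 = 0
C4: 3C, 1O → 0 + 1 = +1
C5: 2C, 2H → 0 − 2 = -2
Sum = -3 + 2 + 0 + 1 − 2 = -2.

-2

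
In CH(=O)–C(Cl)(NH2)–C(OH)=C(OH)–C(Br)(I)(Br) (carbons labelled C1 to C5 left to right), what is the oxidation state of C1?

Each bond to a more electronegative atom (O, N, halogen) counts +1, each bond to a less electronegative atom (H, metal, B, Si) counts −1, and each C–C bond counts 0.
C1 has one bond to C (0), a double bond to O (2×+1 = +2), one bond to H (-1).
Oxidation state = 0 + 2 − 1 = +1.

+1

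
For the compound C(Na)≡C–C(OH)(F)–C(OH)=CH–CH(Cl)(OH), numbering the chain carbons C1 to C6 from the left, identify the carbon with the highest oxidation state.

C3

Bonds to more-electronegative neighbours contribute +1 each, bonds to H or metals contribute −1 each, and C–C bonds contribute 0. Tallying each carbon:
C1: 3C, 1Na → 0 − 1 = -1
C2: 4C → 0 = 0
C3: 2C, 1O, 1F → 0 + 1 + 1 = +2
C4: 3C, 1O → 0 + 1 = +1
C5: 3C, 1H → 0 − 1 = -1
C6: 1C, 1H, 1O, 1Cl → 0 − 1 + 1 + 1 = +1
The most oxidised carbon is C3 at +2.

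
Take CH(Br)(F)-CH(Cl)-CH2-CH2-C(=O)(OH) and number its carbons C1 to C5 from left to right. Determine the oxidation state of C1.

C1 has one bond to C (0), one bond to H (-1), one bond to Br (+1), one bond to F (+1).
Oxidation state = 0 − 1 + 1 + 1 = +1.

+1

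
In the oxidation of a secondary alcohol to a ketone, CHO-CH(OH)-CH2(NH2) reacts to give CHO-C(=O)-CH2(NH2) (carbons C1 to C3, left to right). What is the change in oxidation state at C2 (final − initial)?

Before: C2 has 2 bonds to C, 1 bond to H, 1 bond to O → oxidation state 0.
After: C2 has 2 bonds to C, 2 bonds to O → oxidation state +2.
Δ = +2 − (0) = +2, so this is an oxidation at C2.

+2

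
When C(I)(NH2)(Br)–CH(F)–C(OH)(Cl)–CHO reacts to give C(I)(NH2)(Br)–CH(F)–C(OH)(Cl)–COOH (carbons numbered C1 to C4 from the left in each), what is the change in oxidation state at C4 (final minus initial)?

Before: C4 has 1 bond to C, 1 bond to H, 2 bonds to O → oxidation state +1.
After: C4 has 1 bond to C, 3 bonds to O → oxidation state +3.
Δ = +3 − (+1) = +2, so this is an oxidation at C4.

+2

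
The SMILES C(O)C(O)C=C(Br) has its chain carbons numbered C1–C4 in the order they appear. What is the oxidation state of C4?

Count +1 for every bond to an atom more electronegative than carbon and −1 for every bond to one less electronegative; C–C bonds are 0.
C4 has a double bond to C (2×0 = 0), one bond to H (-1), one bond to Br (+1).
Oxidation state = 0 − 1 + 1 = 0.

0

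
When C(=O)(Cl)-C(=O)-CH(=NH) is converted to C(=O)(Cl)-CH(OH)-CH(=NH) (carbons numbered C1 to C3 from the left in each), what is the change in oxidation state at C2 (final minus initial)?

Before: C2 has 2 bonds to C, 2 bonds to O → oxidation state +2.
After: C2 has 2 bonds to C, 1 bond to H, 1 bond to O → oxidation state 0.
Δ = 0 − (+2) = -2, so this is a reduction at C2.

-2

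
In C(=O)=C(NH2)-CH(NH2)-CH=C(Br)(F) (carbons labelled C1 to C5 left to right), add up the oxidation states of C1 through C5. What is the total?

Count +1 for every bond to an atom more electronegative than carbon and −1 for every bond to one less electronegative; C–C bonds are 0. Tallying each carbon:
C1: 2C, 2O → 0 + 2 = +2
C2: 3C, 1N → 0 + 1 = +1
C3: 2C, 1H, 1N → 0 − 1 + 1 = 0
C4: 3C, 1H → 0 − 1 = -1
C5: 2C, 1F, 1Br → 0 + 1 + 1 = +2
Sum = +2 + 1 + 0 − 1 + 2 = +4.

+4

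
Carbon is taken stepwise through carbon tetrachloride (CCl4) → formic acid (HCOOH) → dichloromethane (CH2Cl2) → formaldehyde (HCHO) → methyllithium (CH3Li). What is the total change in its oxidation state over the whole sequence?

Carbon oxidation states along the series — carbon tetrachloride: +4, formic acid: +2, dichloromethane: 0, formaldehyde: 0, methyllithium: -4.
Net change = -4 − (+4) = -8.

-8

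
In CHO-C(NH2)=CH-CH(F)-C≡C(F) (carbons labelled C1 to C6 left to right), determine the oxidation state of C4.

C4 has one bond to C (0), one bond to C (0), one bond to H (-1), one bond to F (+1).
Oxidation state = 0 + 0 − 1 + 1 = 0.

0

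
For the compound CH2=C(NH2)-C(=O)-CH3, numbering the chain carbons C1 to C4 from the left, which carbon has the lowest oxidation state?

Bonds to more-electronegative neighbours contribute +1 each, bonds to H or metals contribute −1 each, and C–C bonds contribute 0. Tallying each carbon:
C1: 2C, 2H → 0 − 2 = -2
C2: 3C, 1N → 0 + 1 = +1
C3: 2C, 2O → 0 + 2 = +2
C4: 1C, 3H → 0 − 3 = -3
The most reduced carbon is C4 at -3.

C4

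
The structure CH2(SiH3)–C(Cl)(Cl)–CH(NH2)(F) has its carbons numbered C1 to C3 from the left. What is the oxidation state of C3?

+1

C3 has one bond to C (0), one bond to N (+1), one bond to F (+1), one bond to H (-1).
Oxidation state = 0 + 1 + 1 − 1 = +1.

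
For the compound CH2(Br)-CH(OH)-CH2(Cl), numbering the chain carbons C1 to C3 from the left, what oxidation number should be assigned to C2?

C2 has one bond to C (0), one bond to C (0), one bond to H (-1), one bond to O (+1).
Oxidation state = 0 + 0 − 1 + 1 = 0.

0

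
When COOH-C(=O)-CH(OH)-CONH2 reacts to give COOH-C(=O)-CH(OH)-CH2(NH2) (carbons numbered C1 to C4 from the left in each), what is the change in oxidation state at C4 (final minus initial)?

Before: C4 has 1 bond to C, 2 bonds to O, 1 bond to N → oxidation state +3.
After: C4 has 1 bond to C, 2 bonds to H, 1 bond to N → oxidation state -1.
Δ = -1 − (+3) = -4, so this is a reduction at C4.

-4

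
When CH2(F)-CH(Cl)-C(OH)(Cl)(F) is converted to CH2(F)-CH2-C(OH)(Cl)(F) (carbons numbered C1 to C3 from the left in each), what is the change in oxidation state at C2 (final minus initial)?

-2

Before: C2 has 2 bonds to C, 1 bond to H, 1 bond to Cl → oxidation state 0.
After: C2 has 2 bonds to C, 2 bonds to H → oxidation state -2.
Δ = -2 − (0) = -2, so this is a reduction at C2.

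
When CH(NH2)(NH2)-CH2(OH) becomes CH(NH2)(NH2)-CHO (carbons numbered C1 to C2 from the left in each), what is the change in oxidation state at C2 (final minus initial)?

+2

Before: C2 has 1 bond to C, 2 bonds to H, 1 bond to O → oxidation state -1.
After: C2 has 1 bond to C, 1 bond to H, 2 bonds to O → oxidation state +1.
Δ = +1 − (-1) = +2, so this is an oxidation at C2.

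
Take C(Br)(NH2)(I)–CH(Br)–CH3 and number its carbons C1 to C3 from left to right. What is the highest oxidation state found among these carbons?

+3

Assign +1 per bond to O/N/halogen, −1 per bond to H or an electropositive element, and 0 per bond to carbon. Tallying each carbon:
C1: 1C, 1N, 1Br, 1I → 0 + 1 + 1 + 1 = +3
C2: 2C, 1H, 1Br → 0 − 1 + 1 = 0
C3: 1C, 3H → 0 − 3 = -3
The highest value is +3.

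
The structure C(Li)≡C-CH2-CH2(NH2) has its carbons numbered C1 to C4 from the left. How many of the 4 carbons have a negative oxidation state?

Tallying each carbon's bonds:
C1: 3C, 1Li → 0 − 1 = -1
C2: 4C → 0 = 0
C3: 2C, 2H → 0 − 2 = -2
C4: 1C, 2H, 1N → 0 − 2 + 1 = -1
3 carbons (C1, C3, C4) meet the condition.

3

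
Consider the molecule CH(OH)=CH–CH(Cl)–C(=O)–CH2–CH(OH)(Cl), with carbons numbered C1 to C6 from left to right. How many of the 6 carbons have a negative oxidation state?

2

Tallying each carbon's bonds:
C1: 2C, 1H, 1O → 0 − 1 + 1 = 0
C2: 3C, 1H → 0 − 1 = -1
C3: 2C, 1H, 1Cl → 0 − 1 + 1 = 0
C4: 2C, 2O → 0 + 2 = +2
C5: 2C, 2H → 0 − 2 = -2
C6: 1C, 1H, 1O, 1Cl → 0 − 1 + 1 + 1 = +1
2 carbons (C2, C5) meet the condition.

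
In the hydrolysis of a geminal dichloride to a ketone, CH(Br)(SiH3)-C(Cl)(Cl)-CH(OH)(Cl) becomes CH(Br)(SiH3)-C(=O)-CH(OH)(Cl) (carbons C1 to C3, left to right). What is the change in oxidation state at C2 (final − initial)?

0

Before: C2 has 2 bonds to C, 2 bonds to Cl → oxidation state +2.
After: C2 has 2 bonds to C, 2 bonds to O → oxidation state +2.
Δ = +2 − (+2) = 0, so no net redox change at C2.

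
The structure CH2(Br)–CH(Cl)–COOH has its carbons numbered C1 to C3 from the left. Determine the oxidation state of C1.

-1

C1 has one bond to C (0), one bond to H (-1), one bond to Br (+1), one bond to H (-1).
Oxidation state = 0 − 1 + 1 − 1 = -1.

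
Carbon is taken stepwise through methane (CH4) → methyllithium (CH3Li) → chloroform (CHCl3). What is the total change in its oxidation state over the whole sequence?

+6

Carbon oxidation states along the series — methane: -4, methyllithium: -4, chloroform: +2.
Net change = +2 − (-4) = +6.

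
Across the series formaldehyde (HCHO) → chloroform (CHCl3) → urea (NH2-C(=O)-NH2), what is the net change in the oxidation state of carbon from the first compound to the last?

Carbon oxidation states along the series — formaldehyde: 0, chloroform: +2, urea: +4.
Net change = +4 − (0) = +4.

+4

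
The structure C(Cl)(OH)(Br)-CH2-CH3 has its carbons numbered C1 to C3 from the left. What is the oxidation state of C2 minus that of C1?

C2: 2C, 2H → 0 − 2 = -2
C1: 1C, 1O, 1Cl, 1Br → 0 + 1 + 1 + 1 = +3
Difference: -2 − (+3) = -5.

-5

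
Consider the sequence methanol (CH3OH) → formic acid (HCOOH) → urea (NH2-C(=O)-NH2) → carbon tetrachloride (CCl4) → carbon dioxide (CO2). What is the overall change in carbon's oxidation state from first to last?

+6

Carbon oxidation states along the series — methanol: -2, formic acid: +2, urea: +4, carbon tetrachloride: +4, carbon dioxide: +4.
Net change = +4 − (-2) = +6.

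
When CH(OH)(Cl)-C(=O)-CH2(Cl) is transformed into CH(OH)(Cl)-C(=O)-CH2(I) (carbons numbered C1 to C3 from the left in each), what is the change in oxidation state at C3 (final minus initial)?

Before: C3 has 1 bond to C, 2 bonds to H, 1 bond to Cl → oxidation state -1.
After: C3 has 1 bond to C, 2 bonds to H, 1 bond to I → oxidation state -1.
Δ = -1 − (-1) = 0, so no net redox change at C3.

0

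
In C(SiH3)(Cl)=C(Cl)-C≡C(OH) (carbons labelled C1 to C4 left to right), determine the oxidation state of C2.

+1

C2 has a double bond to C (2×0 = 0), one bond to C (0), one bond to Cl (+1).
Oxidation state = 0 + 0 + 1 = +1.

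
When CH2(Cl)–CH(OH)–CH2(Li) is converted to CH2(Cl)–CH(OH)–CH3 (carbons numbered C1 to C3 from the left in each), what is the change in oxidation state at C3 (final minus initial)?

Before: C3 has 1 bond to C, 2 bonds to H, 1 bond to Li → oxidation state -3.
After: C3 has 1 bond to C, 3 bonds to H → oxidation state -3.
Δ = -3 − (-3) = 0, so no net redox change at C3.

0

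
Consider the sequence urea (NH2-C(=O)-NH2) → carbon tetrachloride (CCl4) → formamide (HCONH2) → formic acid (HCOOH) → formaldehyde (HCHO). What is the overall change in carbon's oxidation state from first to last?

-4

Carbon oxidation states along the series — urea: +4, carbon tetrachloride: +4, formamide: +2, formic acid: +2, formaldehyde: 0.
Net change = 0 − (+4) = -4.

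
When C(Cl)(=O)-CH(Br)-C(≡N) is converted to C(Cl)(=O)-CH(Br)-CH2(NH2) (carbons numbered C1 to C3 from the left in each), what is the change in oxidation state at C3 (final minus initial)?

-4

Before: C3 has 1 bond to C, 3 bonds to N → oxidation state +3.
After: C3 has 1 bond to C, 2 bonds to H, 1 bond to N → oxidation state -1.
Δ = -1 − (+3) = -4, so this is a reduction at C3.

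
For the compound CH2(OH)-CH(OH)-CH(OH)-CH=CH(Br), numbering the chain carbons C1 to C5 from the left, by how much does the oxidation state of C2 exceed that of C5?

0

C2: 2C, 1H, 1O → 0 − 1 + 1 = 0
C5: 2C, 1H, 1Br → 0 − 1 + 1 = 0
Difference: 0 − (0) = 0.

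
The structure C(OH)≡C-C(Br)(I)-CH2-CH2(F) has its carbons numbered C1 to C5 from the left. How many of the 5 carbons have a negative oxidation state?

Each bond to a more electronegative atom (O, N, halogen) counts +1, each bond to a less electronegative atom (H, metal, B, Si) counts −1, and each C–C bond counts 0. Tallying each carbon:
C1: 3C, 1O → 0 + 1 = +1
C2: 4C → 0 = 0
C3: 2C, 1Br, 1I → 0 + 1 + 1 = +2
C4: 2C, 2H → 0 − 2 = -2
C5: 1C, 2H, 1F → 0 − 2 + 1 = -1
2 carbons (C4, C5) meet the condition.

2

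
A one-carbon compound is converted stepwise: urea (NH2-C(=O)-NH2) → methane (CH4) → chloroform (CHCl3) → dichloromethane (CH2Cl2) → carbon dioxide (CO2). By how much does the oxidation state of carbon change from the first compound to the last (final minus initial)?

0

Carbon oxidation states along the series — urea: +4, methane: -4, chloroform: +2, dichloromethane: 0, carbon dioxide: +4.
Net change = +4 − (+4) = 0.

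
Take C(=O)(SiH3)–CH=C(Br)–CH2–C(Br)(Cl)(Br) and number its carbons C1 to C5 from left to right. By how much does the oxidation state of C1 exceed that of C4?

+3

C1: 1C, 2O, 1Si → 0 + 2 − 1 = +1
C4: 2C, 2H → 0 − 2 = -2
Difference: +1 − (-2) = +3.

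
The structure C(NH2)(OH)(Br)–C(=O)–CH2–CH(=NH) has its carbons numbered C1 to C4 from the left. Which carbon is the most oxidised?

Tallying each carbon's bonds:
C1: 1C, 1O, 1N, 1Br → 0 + 1 + 1 + 1 = +3
C2: 2C, 2O → 0 + 2 = +2
C3: 2C, 2H → 0 − 2 = -2
C4: 1C, 1H, 2N → 0 − 1 + 2 = +1
The most oxidised carbon is C1 at +3.

C1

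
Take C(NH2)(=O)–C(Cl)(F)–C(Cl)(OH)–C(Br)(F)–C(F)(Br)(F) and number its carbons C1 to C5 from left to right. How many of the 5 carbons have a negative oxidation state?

0

Tallying each carbon's bonds:
C1: 1C, 2O, 1N → 0 + 2 + 1 = +3
C2: 2C, 1F, 1Cl → 0 + 1 + 1 = +2
C3: 2C, 1O, 1Cl → 0 + 1 + 1 = +2
C4: 2C, 1F, 1Br → 0 + 1 + 1 = +2
C5: 1C, 2F, 1Br → 0 + 2 + 1 = +3
0 carbons meet the condition.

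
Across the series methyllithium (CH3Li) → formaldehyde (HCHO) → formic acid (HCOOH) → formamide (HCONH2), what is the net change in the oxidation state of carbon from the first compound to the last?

+6

Carbon oxidation states along the series — methyllithium: -4, formaldehyde: 0, formic acid: +2, formamide: +2.
Net change = +2 − (-4) = +6.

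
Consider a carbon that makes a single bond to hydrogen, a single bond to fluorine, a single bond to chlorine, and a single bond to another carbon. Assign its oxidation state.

Bonds to more-electronegative neighbours contribute +1 each, bonds to H or metals contribute −1 each, and C–C bonds contribute 0.
The carbon has one bond to C (0), one bond to Cl (+1), one bond to H (-1), one bond to F (+1).
Oxidation state = 0 + 1 − 1 + 1 = +1.

+1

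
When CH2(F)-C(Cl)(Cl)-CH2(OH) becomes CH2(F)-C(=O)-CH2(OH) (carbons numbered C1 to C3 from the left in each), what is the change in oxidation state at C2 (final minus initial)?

Before: C2 has 2 bonds to C, 2 bonds to Cl → oxidation state +2.
After: C2 has 2 bonds to C, 2 bonds to O → oxidation state +2.
Δ = +2 − (+2) = 0, so no net redox change at C2.

0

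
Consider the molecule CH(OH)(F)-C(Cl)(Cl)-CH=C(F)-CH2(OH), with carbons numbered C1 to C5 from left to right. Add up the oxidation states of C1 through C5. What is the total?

+2

Assign +1 per bond to O/N/halogen, −1 per bond to H or an electropositive element, and 0 per bond to carbon. Tallying each carbon:
C1: 1C, 1H, 1O, 1F → 0 − 1 + 1 + 1 = +1
C2: 2C, 2Cl → 0 + 2 = +2
C3: 3C, 1H → 0 − 1 = -1
C4: 3C, 1F → 0 + 1 = +1
C5: 1C, 2H, 1O → 0 − 2 + 1 = -1
Sum = +1 + 2 − 1 + 1 − 1 = +2.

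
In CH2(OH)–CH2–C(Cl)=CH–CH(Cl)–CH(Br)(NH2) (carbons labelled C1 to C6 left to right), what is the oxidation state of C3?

C3 has one bond to C (0), a double bond to C (2×0 = 0), one bond to Cl (+1).
Oxidation state = 0 + 0 + 1 = +1.

+1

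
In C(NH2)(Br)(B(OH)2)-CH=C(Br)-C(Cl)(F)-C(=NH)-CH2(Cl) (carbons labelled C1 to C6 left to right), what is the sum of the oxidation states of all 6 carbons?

+4

Count +1 for every bond to an atom more electronegative than carbon and −1 for every bond to one less electronegative; C–C bonds are 0. Tallying each carbon:
C1: 1C, 1N, 1Br, 1B → 0 + 1 + 1 − 1 = +1
C2: 3C, 1H → 0 − 1 = -1
C3: 3C, 1Br → 0 + 1 = +1
C4: 2C, 1F, 1Cl → 0 + 1 + 1 = +2
C5: 2C, 2N → 0 + 2 = +2
C6: 1C, 2H, 1Cl → 0 − 2 + 1 = -1
Sum = +1 − 1 + 1 + 2 + 2 − 1 = +4.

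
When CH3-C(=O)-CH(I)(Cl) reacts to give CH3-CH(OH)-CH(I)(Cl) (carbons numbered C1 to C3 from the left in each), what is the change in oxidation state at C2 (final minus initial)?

Before: C2 has 2 bonds to C, 2 bonds to O → oxidation state +2.
After: C2 has 2 bonds to C, 1 bond to H, 1 bond to O → oxidation state 0.
Δ = 0 − (+2) = -2, so this is a reduction at C2.

-2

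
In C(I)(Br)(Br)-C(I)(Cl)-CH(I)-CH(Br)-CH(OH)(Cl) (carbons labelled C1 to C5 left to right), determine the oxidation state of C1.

Count +1 for every bond to an atom more electronegative than carbon and −1 for every bond to one less electronegative; C–C bonds are 0.
C1 has one bond to C (0), one bond to I (+1), one bond to Br (+1), one bond to Br (+1).
Oxidation state = 0 + 1 + 1 + 1 = +3.

+3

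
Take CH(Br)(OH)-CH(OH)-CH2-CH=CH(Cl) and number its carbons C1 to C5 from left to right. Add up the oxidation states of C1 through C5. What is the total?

-2

Bonds to more-electronegative neighbours contribute +1 each, bonds to H or metals contribute −1 each, and C–C bonds contribute 0. Tallying each carbon:
C1: 1C, 1H, 1O, 1Br → 0 − 1 + 1 + 1 = +1
C2: 2C, 1H, 1O → 0 − 1 + 1 = 0
C3: 2C, 2H → 0 − 2 = -2
C4: 3C, 1H → 0 − 1 = -1
C5: 2C, 1H, 1Cl → 0 − 1 + 1 = 0
Sum = +1 + 0 − 2 − 1 + 0 = -2.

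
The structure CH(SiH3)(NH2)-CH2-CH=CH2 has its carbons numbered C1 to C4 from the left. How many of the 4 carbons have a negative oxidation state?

Tallying each carbon's bonds:
C1: 1C, 1H, 1N, 1Si → 0 − 1 + 1 − 1 = -1
C2: 2C, 2H → 0 − 2 = -2
C3: 3C, 1H → 0 − 1 = -1
C4: 2C, 2H → 0 − 2 = -2
4 carbons (C1, C2, C3, C4) meet the condition.

4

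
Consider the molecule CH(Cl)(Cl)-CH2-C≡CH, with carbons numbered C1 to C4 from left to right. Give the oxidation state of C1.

+1

C1 has one bond to C (0), one bond to H (-1), one bond to Cl (+1), one bond to Cl (+1).
Oxidation state = 0 − 1 + 1 + 1 = +1.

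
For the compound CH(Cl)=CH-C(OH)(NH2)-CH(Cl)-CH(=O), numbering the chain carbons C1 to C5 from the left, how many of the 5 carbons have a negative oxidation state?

Count +1 for every bond to an atom more electronegative than carbon and −1 for every bond to one less electronegative; C–C bonds are 0. Tallying each carbon:
C1: 2C, 1H, 1Cl → 0 − 1 + 1 = 0
C2: 3C, 1H → 0 − 1 = -1
C3: 2C, 1O, 1N → 0 + 1 + 1 = +2
C4: 2C, 1H, 1Cl → 0 − 1 + 1 = 0
C5: 1C, 1H, 2O → 0 − 1 + 2 = +1
1 carbon (C2) meets the condition.

1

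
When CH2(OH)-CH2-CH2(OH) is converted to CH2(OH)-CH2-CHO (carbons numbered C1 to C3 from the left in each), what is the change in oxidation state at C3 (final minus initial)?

+2

Before: C3 has 1 bond to C, 2 bonds to H, 1 bond to O → oxidation state -1.
After: C3 has 1 bond to C, 1 bond to H, 2 bonds to O → oxidation state +1.
Δ = +1 − (-1) = +2, so this is an oxidation at C3.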